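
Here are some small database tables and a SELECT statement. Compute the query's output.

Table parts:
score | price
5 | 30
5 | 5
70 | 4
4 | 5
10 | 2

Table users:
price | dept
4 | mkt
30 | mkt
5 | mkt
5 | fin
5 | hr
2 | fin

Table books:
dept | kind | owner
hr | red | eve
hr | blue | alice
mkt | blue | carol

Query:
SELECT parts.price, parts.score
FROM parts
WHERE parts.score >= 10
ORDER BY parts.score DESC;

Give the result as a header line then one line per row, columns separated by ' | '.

== RESULT ==
parts.price | parts.score
4 | 70
2 | 10

Derivation:
After WHERE (2 rows):
parts.score | parts.price
70 | 4
10 | 2
After SELECT (2 rows):
parts.price | parts.score
4 | 70
2 | 10
After ORDER BY (2 rows):
parts.price | parts.score
4 | 70
2 | 10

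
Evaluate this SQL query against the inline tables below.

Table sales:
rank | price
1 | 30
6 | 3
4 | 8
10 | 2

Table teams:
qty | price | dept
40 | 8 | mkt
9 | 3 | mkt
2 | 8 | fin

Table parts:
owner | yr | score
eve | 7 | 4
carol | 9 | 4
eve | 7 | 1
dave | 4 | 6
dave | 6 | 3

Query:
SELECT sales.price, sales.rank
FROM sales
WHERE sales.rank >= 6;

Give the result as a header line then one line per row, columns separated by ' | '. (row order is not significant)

== RESULT ==
sales.price | sales.rank
3 | 6
2 | 10

Derivation:
After WHERE (2 rows):
sales.rank | sales.price
6 | 3
10 | 2
After SELECT (2 rows):
sales.price | sales.rank
3 | 6
2 | 10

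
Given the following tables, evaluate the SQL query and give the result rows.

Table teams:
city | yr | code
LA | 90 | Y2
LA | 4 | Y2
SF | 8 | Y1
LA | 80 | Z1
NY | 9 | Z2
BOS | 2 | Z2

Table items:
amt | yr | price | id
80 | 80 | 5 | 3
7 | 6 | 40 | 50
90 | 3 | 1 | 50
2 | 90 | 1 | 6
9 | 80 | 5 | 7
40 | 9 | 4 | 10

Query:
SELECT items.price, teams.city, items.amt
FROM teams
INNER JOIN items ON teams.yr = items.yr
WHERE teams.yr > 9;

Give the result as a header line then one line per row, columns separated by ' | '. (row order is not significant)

After JOIN items (4 rows):
teams.city | teams.yr | teams.code | items.amt | items.yr | items.price | items.id
LA | 90 | Y2 | 2 | 90 | 1 | 6
LA | 80 | Z1 | 80 | 80 | 5 | 3
LA | 80 | Z1 | 9 | 80 | 5 | 7
NY | 9 | Z2 | 40 | 9 | 4 | 10
After WHERE (3 rows):
teams.city | teams.yr | teams.code | items.amt | items.yr | items.price | items.id
LA | 90 | Y2 | 2 | 90 | 1 | 6
LA | 80 | Z1 | 80 | 80 | 5 | 3
LA | 80 | Z1 | 9 | 80 | 5 | 7
After SELECT (3 rows):
items.price | teams.city | items.amt
1 | LA | 2
5 | LA | 80
5 | LA | 9

== RESULT ==
items.price | teams.city | items.amt
1 | LA | 2
5 | LA | 80
5 | LA | 9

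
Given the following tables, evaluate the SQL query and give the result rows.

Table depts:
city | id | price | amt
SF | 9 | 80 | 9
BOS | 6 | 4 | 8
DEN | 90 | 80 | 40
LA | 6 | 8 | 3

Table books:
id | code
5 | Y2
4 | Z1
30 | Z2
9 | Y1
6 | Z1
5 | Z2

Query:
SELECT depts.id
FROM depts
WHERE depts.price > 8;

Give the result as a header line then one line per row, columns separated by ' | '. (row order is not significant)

== RESULT ==
depts.id
9
90

Derivation:
After WHERE (2 rows):
depts.city | depts.id | depts.price | depts.amt
SF | 9 | 80 | 9
DEN | 90 | 80 | 40
After SELECT (2 rows):
depts.id
9
90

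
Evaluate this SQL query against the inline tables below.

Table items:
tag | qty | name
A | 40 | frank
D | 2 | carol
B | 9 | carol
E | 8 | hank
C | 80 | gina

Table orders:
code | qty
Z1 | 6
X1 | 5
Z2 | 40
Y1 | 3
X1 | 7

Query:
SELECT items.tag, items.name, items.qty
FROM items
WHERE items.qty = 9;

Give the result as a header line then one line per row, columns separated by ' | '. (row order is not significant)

After WHERE (1 rows):
items.tag | items.qty | items.name
B | 9 | carol
After SELECT (1 rows):
items.tag | items.name | items.qty
B | carol | 9

== RESULT ==
items.tag | items.name | items.qty
B | carol | 9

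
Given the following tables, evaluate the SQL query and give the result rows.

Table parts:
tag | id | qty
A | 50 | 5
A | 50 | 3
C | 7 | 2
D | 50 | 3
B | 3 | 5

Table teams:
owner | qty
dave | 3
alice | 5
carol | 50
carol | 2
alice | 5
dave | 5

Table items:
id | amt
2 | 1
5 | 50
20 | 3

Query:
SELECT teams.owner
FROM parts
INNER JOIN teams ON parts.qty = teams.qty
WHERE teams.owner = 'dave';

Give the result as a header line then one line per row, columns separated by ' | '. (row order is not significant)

== RESULT ==
teams.owner
dave
dave
dave
dave

Derivation:
After JOIN teams (9 rows):
parts.tag | parts.id | parts.qty | teams.owner | teams.qty
A | 50 | 5 | alice | 5
A | 50 | 5 | alice | 5
A | 50 | 5 | dave | 5
A | 50 | 3 | dave | 3
C | 7 | 2 | carol | 2
D | 50 | 3 | dave | 3
B | 3 | 5 | alice | 5
B | 3 | 5 | alice | 5
B | 3 | 5 | dave | 5
After WHERE (4 rows):
parts.tag | parts.id | parts.qty | teams.owner | teams.qty
A | 50 | 5 | dave | 5
A | 50 | 3 | dave | 3
D | 50 | 3 | dave | 3
B | 3 | 5 | dave | 5
After SELECT (4 rows):
teams.owner
dave
dave
dave
dave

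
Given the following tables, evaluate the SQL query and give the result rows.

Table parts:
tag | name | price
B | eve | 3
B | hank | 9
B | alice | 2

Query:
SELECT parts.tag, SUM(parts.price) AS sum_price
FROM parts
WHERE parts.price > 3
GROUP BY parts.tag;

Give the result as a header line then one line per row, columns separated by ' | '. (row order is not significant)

After WHERE (1 rows):
parts.tag | parts.name | parts.price
B | hank | 9
After GROUP BY (1 rows):
parts.tag | sum_price
B | 9

== RESULT ==
parts.tag | sum_price
B | 9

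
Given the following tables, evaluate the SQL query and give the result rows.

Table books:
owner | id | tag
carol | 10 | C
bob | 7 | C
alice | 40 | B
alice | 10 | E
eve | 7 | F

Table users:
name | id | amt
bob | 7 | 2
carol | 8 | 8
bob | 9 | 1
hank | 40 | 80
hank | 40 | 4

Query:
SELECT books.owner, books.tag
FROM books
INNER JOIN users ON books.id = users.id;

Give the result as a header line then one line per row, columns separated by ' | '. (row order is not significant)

After JOIN users (4 rows):
books.owner | books.id | books.tag | users.name | users.id | users.amt
bob | 7 | C | bob | 7 | 2
alice | 40 | B | hank | 40 | 80
alice | 40 | B | hank | 40 | 4
eve | 7 | F | bob | 7 | 2
After SELECT (4 rows):
books.owner | books.tag
bob | C
alice | B
alice | B
eve | F

== RESULT ==
books.owner | books.tag
bob | C
alice | B
alice | B
eve | F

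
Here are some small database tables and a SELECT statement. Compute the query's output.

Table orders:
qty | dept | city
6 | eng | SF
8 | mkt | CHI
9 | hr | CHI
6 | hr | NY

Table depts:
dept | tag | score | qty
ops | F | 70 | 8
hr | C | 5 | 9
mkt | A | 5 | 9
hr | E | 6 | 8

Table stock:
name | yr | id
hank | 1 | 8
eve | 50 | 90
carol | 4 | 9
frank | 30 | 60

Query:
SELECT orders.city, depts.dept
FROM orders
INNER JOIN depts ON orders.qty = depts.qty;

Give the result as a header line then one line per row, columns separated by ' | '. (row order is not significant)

After JOIN depts (4 rows):
orders.qty | orders.dept | orders.city | depts.dept | depts.tag | depts.score | depts.qty
8 | mkt | CHI | ops | F | 70 | 8
8 | mkt | CHI | hr | E | 6 | 8
9 | hr | CHI | hr | C | 5 | 9
9 | hr | CHI | mkt | A | 5 | 9
After SELECT (4 rows):
orders.city | depts.dept
CHI | ops
CHI | hr
CHI | hr
CHI | mkt

== RESULT ==
orders.city | depts.dept
CHI | ops
CHI | hr
CHI | hr
CHI | mkt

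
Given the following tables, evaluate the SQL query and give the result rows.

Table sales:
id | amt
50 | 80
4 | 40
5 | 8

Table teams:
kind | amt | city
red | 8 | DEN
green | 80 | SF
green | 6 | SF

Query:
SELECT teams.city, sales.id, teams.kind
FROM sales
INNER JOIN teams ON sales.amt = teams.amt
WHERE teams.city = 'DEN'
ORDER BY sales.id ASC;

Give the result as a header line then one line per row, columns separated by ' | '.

== RESULT ==
teams.city | sales.id | teams.kind
DEN | 5 | red

Derivation:
After JOIN teams (2 rows):
sales.id | sales.amt | teams.kind | teams.amt | teams.city
50 | 80 | green | 80 | SF
5 | 8 | red | 8 | DEN
After WHERE (1 rows):
sales.id | sales.amt | teams.kind | teams.amt | teams.city
5 | 8 | red | 8 | DEN
After SELECT (1 rows):
teams.city | sales.id | teams.kind
DEN | 5 | red
After ORDER BY (1 rows):
teams.city | sales.id | teams.kind
DEN | 5 | red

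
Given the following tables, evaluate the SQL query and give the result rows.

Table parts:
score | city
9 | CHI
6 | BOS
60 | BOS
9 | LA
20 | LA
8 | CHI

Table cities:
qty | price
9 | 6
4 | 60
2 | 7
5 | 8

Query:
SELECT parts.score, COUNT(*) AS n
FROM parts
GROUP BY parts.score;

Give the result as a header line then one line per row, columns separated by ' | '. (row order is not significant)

After GROUP BY (5 rows):
parts.score | n
9 | 2
6 | 1
60 | 1
20 | 1
8 | 1

== RESULT ==
parts.score | n
9 | 2
6 | 1
60 | 1
20 | 1
8 | 1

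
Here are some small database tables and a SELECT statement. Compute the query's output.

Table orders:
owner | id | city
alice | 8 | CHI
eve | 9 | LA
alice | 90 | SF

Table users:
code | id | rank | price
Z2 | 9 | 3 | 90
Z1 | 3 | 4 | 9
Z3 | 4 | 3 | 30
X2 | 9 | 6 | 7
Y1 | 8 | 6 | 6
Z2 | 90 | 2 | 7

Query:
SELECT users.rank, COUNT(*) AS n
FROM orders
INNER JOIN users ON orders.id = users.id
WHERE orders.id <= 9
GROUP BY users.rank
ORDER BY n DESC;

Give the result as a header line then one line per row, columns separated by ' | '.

== RESULT ==
users.rank | n
6 | 2
3 | 1

Derivation:
After JOIN users (4 rows):
orders.owner | orders.id | orders.city | users.code | users.id | users.rank | users.price
alice | 8 | CHI | Y1 | 8 | 6 | 6
eve | 9 | LA | Z2 | 9 | 3 | 90
eve | 9 | LA | X2 | 9 | 6 | 7
alice | 90 | SF | Z2 | 90 | 2 | 7
After WHERE (3 rows):
orders.owner | orders.id | orders.city | users.code | users.id | users.rank | users.price
alice | 8 | CHI | Y1 | 8 | 6 | 6
eve | 9 | LA | Z2 | 9 | 3 | 90
eve | 9 | LA | X2 | 9 | 6 | 7
After GROUP BY (2 rows):
users.rank | n
6 | 2
3 | 1
After ORDER BY (2 rows):
users.rank | n
6 | 2
3 | 1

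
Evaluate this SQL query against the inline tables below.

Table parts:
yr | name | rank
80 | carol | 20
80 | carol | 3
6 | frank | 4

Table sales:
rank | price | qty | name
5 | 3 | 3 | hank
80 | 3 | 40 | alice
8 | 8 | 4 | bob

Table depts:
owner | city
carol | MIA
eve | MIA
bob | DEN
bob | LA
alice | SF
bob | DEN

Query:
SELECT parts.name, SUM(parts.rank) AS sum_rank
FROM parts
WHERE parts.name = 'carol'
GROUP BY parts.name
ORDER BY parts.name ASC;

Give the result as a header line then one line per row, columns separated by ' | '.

== RESULT ==
parts.name | sum_rank
carol | 23

Derivation:
After WHERE (2 rows):
parts.yr | parts.name | parts.rank
80 | carol | 20
80 | carol | 3
After GROUP BY (1 rows):
parts.name | sum_rank
carol | 23
After ORDER BY (1 rows):
parts.name | sum_rank
carol | 23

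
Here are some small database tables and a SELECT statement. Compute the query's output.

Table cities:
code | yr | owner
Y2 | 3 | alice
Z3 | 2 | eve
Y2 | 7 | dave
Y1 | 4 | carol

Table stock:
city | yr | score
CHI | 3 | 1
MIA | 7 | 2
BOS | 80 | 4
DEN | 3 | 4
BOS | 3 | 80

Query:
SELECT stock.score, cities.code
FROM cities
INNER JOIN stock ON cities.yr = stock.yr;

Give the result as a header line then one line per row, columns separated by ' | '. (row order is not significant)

After JOIN stock (4 rows):
cities.code | cities.yr | cities.owner | stock.city | stock.yr | stock.score
Y2 | 3 | alice | CHI | 3 | 1
Y2 | 3 | alice | DEN | 3 | 4
Y2 | 3 | alice | BOS | 3 | 80
Y2 | 7 | dave | MIA | 7 | 2
After SELECT (4 rows):
stock.score | cities.code
1 | Y2
4 | Y2
80 | Y2
2 | Y2

== RESULT ==
stock.score | cities.code
1 | Y2
4 | Y2
80 | Y2
2 | Y2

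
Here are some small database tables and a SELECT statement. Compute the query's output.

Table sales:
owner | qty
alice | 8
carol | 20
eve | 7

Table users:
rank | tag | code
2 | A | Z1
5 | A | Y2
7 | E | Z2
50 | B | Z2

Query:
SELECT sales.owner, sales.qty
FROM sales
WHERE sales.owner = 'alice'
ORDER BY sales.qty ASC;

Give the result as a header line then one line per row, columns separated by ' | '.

== RESULT ==
sales.owner | sales.qty
alice | 8

Derivation:
After WHERE (1 rows):
sales.owner | sales.qty
alice | 8
After SELECT (1 rows):
sales.owner | sales.qty
alice | 8
After ORDER BY (1 rows):
sales.owner | sales.qty
alice | 8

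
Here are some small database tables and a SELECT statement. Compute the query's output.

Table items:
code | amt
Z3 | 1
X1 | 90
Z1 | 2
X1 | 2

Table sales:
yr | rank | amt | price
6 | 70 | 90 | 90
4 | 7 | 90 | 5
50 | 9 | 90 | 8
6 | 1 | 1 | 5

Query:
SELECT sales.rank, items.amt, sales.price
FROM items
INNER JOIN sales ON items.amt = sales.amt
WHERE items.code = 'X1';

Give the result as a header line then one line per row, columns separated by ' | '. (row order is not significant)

After JOIN sales (4 rows):
items.code | items.amt | sales.yr | sales.rank | sales.amt | sales.price
Z3 | 1 | 6 | 1 | 1 | 5
X1 | 90 | 6 | 70 | 90 | 90
X1 | 90 | 4 | 7 | 90 | 5
X1 | 90 | 50 | 9 | 90 | 8
After WHERE (3 rows):
items.code | items.amt | sales.yr | sales.rank | sales.amt | sales.price
X1 | 90 | 6 | 70 | 90 | 90
X1 | 90 | 4 | 7 | 90 | 5
X1 | 90 | 50 | 9 | 90 | 8
After SELECT (3 rows):
sales.rank | items.amt | sales.price
70 | 90 | 90
7 | 90 | 5
9 | 90 | 8

== RESULT ==
sales.rank | items.amt | sales.price
70 | 90 | 90
7 | 90 | 5
9 | 90 | 8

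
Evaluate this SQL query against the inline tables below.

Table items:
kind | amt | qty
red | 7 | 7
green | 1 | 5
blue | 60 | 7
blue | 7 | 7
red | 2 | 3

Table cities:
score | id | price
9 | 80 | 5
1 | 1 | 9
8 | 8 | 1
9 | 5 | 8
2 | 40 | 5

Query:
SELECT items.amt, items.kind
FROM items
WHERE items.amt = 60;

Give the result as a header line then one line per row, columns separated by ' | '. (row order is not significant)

After WHERE (1 rows):
items.kind | items.amt | items.qty
blue | 60 | 7
After SELECT (1 rows):
items.amt | items.kind
60 | blue

== RESULT ==
items.amt | items.kind
60 | blue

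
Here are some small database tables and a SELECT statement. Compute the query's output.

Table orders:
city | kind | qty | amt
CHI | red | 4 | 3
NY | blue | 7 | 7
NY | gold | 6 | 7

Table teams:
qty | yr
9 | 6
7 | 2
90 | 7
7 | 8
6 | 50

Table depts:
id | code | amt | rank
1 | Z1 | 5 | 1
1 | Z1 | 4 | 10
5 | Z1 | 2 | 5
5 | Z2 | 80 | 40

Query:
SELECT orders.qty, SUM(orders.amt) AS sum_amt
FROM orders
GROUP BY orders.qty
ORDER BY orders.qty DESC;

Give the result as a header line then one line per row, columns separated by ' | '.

== RESULT ==
orders.qty | sum_amt
7 | 7
6 | 7
4 | 3

Derivation:
After GROUP BY (3 rows):
orders.qty | sum_amt
4 | 3
7 | 7
6 | 7
After ORDER BY (3 rows):
orders.qty | sum_amt
7 | 7
6 | 7
4 | 3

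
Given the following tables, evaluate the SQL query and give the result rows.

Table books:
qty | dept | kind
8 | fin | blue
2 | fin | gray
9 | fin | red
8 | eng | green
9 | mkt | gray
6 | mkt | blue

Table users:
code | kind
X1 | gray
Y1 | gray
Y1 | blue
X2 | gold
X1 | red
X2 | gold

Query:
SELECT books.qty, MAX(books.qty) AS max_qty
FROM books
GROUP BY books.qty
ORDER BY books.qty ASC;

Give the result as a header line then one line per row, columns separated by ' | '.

== RESULT ==
books.qty | max_qty
2 | 2
6 | 6
8 | 8
9 | 9

Derivation:
After GROUP BY (4 rows):
books.qty | max_qty
8 | 8
2 | 2
9 | 9
6 | 6
After ORDER BY (4 rows):
books.qty | max_qty
2 | 2
6 | 6
8 | 8
9 | 9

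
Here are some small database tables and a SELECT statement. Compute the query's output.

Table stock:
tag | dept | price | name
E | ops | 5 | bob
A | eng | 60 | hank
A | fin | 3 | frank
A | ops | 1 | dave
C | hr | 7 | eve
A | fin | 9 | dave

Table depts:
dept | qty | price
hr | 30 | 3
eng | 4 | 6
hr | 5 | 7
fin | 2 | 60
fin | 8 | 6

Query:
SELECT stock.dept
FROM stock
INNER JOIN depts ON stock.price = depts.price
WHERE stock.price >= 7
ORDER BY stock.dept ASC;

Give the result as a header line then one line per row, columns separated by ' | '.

== RESULT ==
stock.dept
eng
hr

Derivation:
After JOIN depts (3 rows):
stock.tag | stock.dept | stock.price | stock.name | depts.dept | depts.qty | depts.price
A | eng | 60 | hank | fin | 2 | 60
A | fin | 3 | frank | hr | 30 | 3
C | hr | 7 | eve | hr | 5 | 7
After WHERE (2 rows):
stock.tag | stock.dept | stock.price | stock.name | depts.dept | depts.qty | depts.price
A | eng | 60 | hank | fin | 2 | 60
C | hr | 7 | eve | hr | 5 | 7
After SELECT (2 rows):
stock.dept
eng
hr
After ORDER BY (2 rows):
stock.dept
eng
hr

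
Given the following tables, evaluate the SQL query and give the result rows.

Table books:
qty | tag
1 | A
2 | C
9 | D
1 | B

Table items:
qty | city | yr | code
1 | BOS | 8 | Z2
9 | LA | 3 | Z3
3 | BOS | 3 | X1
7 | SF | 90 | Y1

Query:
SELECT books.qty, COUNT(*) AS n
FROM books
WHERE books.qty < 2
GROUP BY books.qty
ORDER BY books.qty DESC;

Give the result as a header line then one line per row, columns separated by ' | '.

== RESULT ==
books.qty | n
1 | 2

Derivation:
After WHERE (2 rows):
books.qty | books.tag
1 | A
1 | B
After GROUP BY (1 rows):
books.qty | n
1 | 2
After ORDER BY (1 rows):
books.qty | n
1 | 2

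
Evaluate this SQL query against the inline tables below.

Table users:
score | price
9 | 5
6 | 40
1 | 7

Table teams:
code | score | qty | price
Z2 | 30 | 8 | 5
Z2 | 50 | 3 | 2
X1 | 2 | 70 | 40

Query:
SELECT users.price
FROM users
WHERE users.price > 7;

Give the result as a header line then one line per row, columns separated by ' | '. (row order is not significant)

After WHERE (1 rows):
users.score | users.price
6 | 40
After SELECT (1 rows):
users.price
40

== RESULT ==
users.price
40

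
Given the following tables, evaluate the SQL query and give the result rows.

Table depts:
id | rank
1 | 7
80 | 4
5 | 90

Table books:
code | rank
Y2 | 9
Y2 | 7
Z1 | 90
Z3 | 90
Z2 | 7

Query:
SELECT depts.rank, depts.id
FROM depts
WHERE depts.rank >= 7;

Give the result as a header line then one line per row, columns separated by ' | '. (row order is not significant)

After WHERE (2 rows):
depts.id | depts.rank
1 | 7
5 | 90
After SELECT (2 rows):
depts.rank | depts.id
7 | 1
90 | 5

== RESULT ==
depts.rank | depts.id
7 | 1
90 | 5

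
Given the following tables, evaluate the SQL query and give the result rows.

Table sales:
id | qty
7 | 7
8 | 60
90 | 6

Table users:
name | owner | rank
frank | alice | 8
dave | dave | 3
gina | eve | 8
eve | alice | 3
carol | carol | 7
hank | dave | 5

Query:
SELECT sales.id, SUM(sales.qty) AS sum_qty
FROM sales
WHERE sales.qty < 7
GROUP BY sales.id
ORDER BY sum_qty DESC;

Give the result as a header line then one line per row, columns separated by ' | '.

== RESULT ==
sales.id | sum_qty
90 | 6

Derivation:
After WHERE (1 rows):
sales.id | sales.qty
90 | 6
After GROUP BY (1 rows):
sales.id | sum_qty
90 | 6
After ORDER BY (1 rows):
sales.id | sum_qty
90 | 6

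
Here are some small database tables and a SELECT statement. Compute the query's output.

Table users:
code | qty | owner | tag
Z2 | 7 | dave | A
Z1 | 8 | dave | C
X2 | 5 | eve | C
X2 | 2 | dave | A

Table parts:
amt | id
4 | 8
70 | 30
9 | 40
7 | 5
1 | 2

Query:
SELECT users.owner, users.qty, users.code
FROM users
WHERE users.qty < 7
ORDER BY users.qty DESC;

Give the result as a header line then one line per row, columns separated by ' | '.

After WHERE (2 rows):
users.code | users.qty | users.owner | users.tag
X2 | 5 | eve | C
X2 | 2 | dave | A
After SELECT (2 rows):
users.owner | users.qty | users.code
eve | 5 | X2
dave | 2 | X2
After ORDER BY (2 rows):
users.owner | users.qty | users.code
eve | 5 | X2
dave | 2 | X2

== RESULT ==
users.owner | users.qty | users.code
eve | 5 | X2
dave | 2 | X2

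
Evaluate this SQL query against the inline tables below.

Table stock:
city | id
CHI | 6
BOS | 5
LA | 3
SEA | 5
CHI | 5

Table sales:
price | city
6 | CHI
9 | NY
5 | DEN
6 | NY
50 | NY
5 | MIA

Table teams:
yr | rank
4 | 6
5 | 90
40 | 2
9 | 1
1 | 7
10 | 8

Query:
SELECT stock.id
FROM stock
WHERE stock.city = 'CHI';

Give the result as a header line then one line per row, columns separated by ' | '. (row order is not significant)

== RESULT ==
stock.id
6
5

Derivation:
After WHERE (2 rows):
stock.city | stock.id
CHI | 6
CHI | 5
After SELECT (2 rows):
stock.id
6
5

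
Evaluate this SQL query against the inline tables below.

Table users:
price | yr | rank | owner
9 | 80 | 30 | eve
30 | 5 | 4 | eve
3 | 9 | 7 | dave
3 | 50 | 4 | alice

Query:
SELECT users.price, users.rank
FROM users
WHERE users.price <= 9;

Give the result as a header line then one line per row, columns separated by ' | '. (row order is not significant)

== RESULT ==
users.price | users.rank
9 | 30
3 | 7
3 | 4

Derivation:
After WHERE (3 rows):
users.price | users.yr | users.rank | users.owner
9 | 80 | 30 | eve
3 | 9 | 7 | dave
3 | 50 | 4 | alice
After SELECT (3 rows):
users.price | users.rank
9 | 30
3 | 7
3 | 4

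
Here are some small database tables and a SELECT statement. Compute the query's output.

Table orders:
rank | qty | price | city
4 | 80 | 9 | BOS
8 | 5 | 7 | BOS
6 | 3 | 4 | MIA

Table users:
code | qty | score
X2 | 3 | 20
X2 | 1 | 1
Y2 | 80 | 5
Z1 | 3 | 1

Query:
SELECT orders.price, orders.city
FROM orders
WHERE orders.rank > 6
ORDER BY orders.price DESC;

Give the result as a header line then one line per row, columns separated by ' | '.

== RESULT ==
orders.price | orders.city
7 | BOS

Derivation:
After WHERE (1 rows):
orders.rank | orders.qty | orders.price | orders.city
8 | 5 | 7 | BOS
After SELECT (1 rows):
orders.price | orders.city
7 | BOS
After ORDER BY (1 rows):
orders.price | orders.city
7 | BOS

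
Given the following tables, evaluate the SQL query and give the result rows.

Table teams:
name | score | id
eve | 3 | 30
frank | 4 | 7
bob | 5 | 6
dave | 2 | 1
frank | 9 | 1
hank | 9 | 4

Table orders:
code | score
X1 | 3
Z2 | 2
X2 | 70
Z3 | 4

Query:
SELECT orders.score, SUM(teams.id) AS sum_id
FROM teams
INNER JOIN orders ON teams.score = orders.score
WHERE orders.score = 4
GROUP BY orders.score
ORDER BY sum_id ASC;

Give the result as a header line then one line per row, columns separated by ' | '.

After JOIN orders (3 rows):
teams.name | teams.score | teams.id | orders.code | orders.score
eve | 3 | 30 | X1 | 3
frank | 4 | 7 | Z3 | 4
dave | 2 | 1 | Z2 | 2
After WHERE (1 rows):
teams.name | teams.score | teams.id | orders.code | orders.score
frank | 4 | 7 | Z3 | 4
After GROUP BY (1 rows):
orders.score | sum_id
4 | 7
After ORDER BY (1 rows):
orders.score | sum_id
4 | 7

== RESULT ==
orders.score | sum_id
4 | 7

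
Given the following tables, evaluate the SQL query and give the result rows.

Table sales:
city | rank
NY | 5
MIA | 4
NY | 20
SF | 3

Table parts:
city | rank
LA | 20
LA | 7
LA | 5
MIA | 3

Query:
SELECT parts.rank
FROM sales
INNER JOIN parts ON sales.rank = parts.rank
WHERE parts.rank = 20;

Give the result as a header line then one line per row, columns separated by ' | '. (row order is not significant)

After JOIN parts (3 rows):
sales.city | sales.rank | parts.city | parts.rank
NY | 5 | LA | 5
NY | 20 | LA | 20
SF | 3 | MIA | 3
After WHERE (1 rows):
sales.city | sales.rank | parts.city | parts.rank
NY | 20 | LA | 20
After SELECT (1 rows):
parts.rank
20

== RESULT ==
parts.rank
20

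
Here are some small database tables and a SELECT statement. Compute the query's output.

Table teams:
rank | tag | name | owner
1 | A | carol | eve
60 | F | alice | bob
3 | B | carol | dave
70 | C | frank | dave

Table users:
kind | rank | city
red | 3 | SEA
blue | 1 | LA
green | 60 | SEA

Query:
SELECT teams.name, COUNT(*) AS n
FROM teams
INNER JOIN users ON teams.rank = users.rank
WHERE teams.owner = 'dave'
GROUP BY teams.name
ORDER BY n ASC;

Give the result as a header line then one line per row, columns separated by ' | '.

== RESULT ==
teams.name | n
carol | 1

Derivation:
After JOIN users (3 rows):
teams.rank | teams.tag | teams.name | teams.owner | users.kind | users.rank | users.city
1 | A | carol | eve | blue | 1 | LA
60 | F | alice | bob | green | 60 | SEA
3 | B | carol | dave | red | 3 | SEA
After WHERE (1 rows):
teams.rank | teams.tag | teams.name | teams.owner | users.kind | users.rank | users.city
3 | B | carol | dave | red | 3 | SEA
After GROUP BY (1 rows):
teams.name | n
carol | 1
After ORDER BY (1 rows):
teams.name | n
carol | 1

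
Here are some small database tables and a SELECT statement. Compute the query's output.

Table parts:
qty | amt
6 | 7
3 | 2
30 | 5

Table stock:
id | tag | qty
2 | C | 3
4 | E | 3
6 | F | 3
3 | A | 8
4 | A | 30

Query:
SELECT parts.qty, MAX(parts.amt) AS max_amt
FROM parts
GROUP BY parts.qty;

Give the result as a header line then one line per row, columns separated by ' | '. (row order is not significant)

After GROUP BY (3 rows):
parts.qty | max_amt
6 | 7
3 | 2
30 | 5

== RESULT ==
parts.qty | max_amt
6 | 7
3 | 2
30 | 5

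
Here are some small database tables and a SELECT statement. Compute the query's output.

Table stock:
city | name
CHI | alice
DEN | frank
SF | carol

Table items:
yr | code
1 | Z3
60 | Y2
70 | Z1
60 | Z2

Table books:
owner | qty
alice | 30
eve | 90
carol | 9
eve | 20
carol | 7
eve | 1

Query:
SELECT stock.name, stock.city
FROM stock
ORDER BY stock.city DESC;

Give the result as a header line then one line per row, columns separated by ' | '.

After SELECT (3 rows):
stock.name | stock.city
alice | CHI
frank | DEN
carol | SF
After ORDER BY (3 rows):
stock.name | stock.city
carol | SF
frank | DEN
alice | CHI

== RESULT ==
stock.name | stock.city
carol | SF
frank | DEN
alice | CHI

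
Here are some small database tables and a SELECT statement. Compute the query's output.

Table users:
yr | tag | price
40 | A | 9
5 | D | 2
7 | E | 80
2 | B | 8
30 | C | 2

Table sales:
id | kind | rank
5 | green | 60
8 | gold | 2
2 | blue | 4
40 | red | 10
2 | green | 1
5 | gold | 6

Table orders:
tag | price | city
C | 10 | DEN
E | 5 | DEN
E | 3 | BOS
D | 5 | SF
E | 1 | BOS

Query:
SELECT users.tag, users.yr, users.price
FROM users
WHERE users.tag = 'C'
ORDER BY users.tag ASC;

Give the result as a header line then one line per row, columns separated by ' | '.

After WHERE (1 rows):
users.yr | users.tag | users.price
30 | C | 2
After SELECT (1 rows):
users.tag | users.yr | users.price
C | 30 | 2
After ORDER BY (1 rows):
users.tag | users.yr | users.price
C | 30 | 2

== RESULT ==
users.tag | users.yr | users.price
C | 30 | 2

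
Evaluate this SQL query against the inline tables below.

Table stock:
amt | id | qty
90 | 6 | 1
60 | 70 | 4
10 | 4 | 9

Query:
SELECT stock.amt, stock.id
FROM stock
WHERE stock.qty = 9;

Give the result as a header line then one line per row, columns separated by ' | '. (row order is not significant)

== RESULT ==
stock.amt | stock.id
10 | 4

Derivation:
After WHERE (1 rows):
stock.amt | stock.id | stock.qty
10 | 4 | 9
After SELECT (1 rows):
stock.amt | stock.id
10 | 4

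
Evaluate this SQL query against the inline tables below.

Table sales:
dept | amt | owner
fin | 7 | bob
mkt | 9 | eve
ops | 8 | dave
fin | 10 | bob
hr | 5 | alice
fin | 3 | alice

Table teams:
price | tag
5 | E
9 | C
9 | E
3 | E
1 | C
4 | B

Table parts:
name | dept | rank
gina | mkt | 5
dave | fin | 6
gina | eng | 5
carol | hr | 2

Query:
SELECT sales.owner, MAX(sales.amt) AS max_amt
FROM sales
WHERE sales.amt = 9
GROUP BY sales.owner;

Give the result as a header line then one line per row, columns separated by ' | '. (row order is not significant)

== RESULT ==
sales.owner | max_amt
eve | 9

Derivation:
After WHERE (1 rows):
sales.dept | sales.amt | sales.owner
mkt | 9 | eve
After GROUP BY (1 rows):
sales.owner | max_amt
eve | 9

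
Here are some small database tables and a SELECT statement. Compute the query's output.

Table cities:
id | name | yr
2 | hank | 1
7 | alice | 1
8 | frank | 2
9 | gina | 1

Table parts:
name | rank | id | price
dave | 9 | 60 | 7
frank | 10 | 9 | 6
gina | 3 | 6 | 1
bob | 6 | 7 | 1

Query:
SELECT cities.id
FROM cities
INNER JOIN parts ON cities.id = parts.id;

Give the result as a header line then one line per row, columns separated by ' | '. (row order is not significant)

After JOIN parts (2 rows):
cities.id | cities.name | cities.yr | parts.name | parts.rank | parts.id | parts.price
7 | alice | 1 | bob | 6 | 7 | 1
9 | gina | 1 | frank | 10 | 9 | 6
After SELECT (2 rows):
cities.id
7
9

== RESULT ==
cities.id
7
9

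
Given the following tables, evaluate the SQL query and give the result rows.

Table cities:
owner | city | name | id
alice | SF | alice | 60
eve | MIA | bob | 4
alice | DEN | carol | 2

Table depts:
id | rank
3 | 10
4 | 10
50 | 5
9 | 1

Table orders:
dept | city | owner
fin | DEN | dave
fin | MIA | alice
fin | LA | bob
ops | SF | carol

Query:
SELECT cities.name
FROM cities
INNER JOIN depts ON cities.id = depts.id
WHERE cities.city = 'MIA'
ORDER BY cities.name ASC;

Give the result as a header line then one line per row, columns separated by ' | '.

== RESULT ==
cities.name
bob

Derivation:
After JOIN depts (1 rows):
cities.owner | cities.city | cities.name | cities.id | depts.id | depts.rank
eve | MIA | bob | 4 | 4 | 10
After WHERE (1 rows):
cities.owner | cities.city | cities.name | cities.id | depts.id | depts.rank
eve | MIA | bob | 4 | 4 | 10
After SELECT (1 rows):
cities.name
bob
After ORDER BY (1 rows):
cities.name
bob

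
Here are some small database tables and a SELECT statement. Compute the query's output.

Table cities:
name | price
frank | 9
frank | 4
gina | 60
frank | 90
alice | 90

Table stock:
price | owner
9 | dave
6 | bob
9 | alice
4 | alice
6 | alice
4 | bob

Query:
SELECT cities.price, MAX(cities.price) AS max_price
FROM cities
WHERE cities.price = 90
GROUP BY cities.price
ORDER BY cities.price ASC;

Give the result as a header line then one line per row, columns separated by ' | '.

After WHERE (2 rows):
cities.name | cities.price
frank | 90
alice | 90
After GROUP BY (1 rows):
cities.price | max_price
90 | 90
After ORDER BY (1 rows):
cities.price | max_price
90 | 90

== RESULT ==
cities.price | max_price
90 | 90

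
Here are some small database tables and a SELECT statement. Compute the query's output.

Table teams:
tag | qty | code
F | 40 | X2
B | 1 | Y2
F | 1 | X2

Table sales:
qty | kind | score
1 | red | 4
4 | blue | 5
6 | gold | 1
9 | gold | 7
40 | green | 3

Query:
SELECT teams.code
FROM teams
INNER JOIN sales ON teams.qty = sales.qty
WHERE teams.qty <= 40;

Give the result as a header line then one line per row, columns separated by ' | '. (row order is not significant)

== RESULT ==
teams.code
X2
Y2
X2

Derivation:
After JOIN sales (3 rows):
teams.tag | teams.qty | teams.code | sales.qty | sales.kind | sales.score
F | 40 | X2 | 40 | green | 3
B | 1 | Y2 | 1 | red | 4
F | 1 | X2 | 1 | red | 4
After WHERE (3 rows):
teams.tag | teams.qty | teams.code | sales.qty | sales.kind | sales.score
F | 40 | X2 | 40 | green | 3
B | 1 | Y2 | 1 | red | 4
F | 1 | X2 | 1 | red | 4
After SELECT (3 rows):
teams.code
X2
Y2
X2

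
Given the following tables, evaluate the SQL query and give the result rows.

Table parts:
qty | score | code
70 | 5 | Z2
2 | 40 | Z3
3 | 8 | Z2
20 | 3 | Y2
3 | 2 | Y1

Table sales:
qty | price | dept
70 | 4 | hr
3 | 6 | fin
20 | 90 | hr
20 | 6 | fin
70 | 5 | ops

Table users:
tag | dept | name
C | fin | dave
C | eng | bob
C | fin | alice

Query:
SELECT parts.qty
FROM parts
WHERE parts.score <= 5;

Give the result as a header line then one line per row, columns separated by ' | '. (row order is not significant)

After WHERE (3 rows):
parts.qty | parts.score | parts.code
70 | 5 | Z2
20 | 3 | Y2
3 | 2 | Y1
After SELECT (3 rows):
parts.qty
70
20
3

== RESULT ==
parts.qty
70
20
3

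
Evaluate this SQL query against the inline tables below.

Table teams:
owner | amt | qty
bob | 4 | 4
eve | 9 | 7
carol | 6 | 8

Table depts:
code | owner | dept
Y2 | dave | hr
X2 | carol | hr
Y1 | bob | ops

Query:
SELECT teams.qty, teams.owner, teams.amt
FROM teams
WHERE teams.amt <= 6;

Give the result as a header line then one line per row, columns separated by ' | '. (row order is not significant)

== RESULT ==
teams.qty | teams.owner | teams.amt
4 | bob | 4
8 | carol | 6

Derivation:
After WHERE (2 rows):
teams.owner | teams.amt | teams.qty
bob | 4 | 4
carol | 6 | 8
After SELECT (2 rows):
teams.qty | teams.owner | teams.amt
4 | bob | 4
8 | carol | 6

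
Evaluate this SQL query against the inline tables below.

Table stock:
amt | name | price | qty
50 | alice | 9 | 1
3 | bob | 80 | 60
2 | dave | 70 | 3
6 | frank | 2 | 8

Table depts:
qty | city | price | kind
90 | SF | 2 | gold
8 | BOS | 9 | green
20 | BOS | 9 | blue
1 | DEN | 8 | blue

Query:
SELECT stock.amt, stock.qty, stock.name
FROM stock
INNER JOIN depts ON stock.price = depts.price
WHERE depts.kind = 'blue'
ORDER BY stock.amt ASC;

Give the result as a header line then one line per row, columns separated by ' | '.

== RESULT ==
stock.amt | stock.qty | stock.name
50 | 1 | alice

Derivation:
After JOIN depts (3 rows):
stock.amt | stock.name | stock.price | stock.qty | depts.qty | depts.city | depts.price | depts.kind
50 | alice | 9 | 1 | 8 | BOS | 9 | green
50 | alice | 9 | 1 | 20 | BOS | 9 | blue
6 | frank | 2 | 8 | 90 | SF | 2 | gold
After WHERE (1 rows):
stock.amt | stock.name | stock.price | stock.qty | depts.qty | depts.city | depts.price | depts.kind
50 | alice | 9 | 1 | 20 | BOS | 9 | blue
After SELECT (1 rows):
stock.amt | stock.qty | stock.name
50 | 1 | alice
After ORDER BY (1 rows):
stock.amt | stock.qty | stock.name
50 | 1 | alice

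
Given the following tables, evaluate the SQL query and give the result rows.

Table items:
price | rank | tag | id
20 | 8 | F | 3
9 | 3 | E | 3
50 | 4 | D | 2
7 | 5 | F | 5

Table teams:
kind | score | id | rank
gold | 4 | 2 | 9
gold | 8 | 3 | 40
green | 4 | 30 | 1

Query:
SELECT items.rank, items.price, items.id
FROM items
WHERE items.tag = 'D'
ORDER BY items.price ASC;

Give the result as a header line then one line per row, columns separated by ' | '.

After WHERE (1 rows):
items.price | items.rank | items.tag | items.id
50 | 4 | D | 2
After SELECT (1 rows):
items.rank | items.price | items.id
4 | 50 | 2
After ORDER BY (1 rows):
items.rank | items.price | items.id
4 | 50 | 2

== RESULT ==
items.rank | items.price | items.id
4 | 50 | 2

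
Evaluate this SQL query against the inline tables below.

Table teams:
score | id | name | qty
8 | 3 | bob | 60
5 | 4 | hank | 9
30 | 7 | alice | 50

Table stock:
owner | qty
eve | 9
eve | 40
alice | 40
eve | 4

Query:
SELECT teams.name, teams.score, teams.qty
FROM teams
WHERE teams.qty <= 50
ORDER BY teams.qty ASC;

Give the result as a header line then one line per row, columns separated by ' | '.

== RESULT ==
teams.name | teams.score | teams.qty
hank | 5 | 9
alice | 30 | 50

Derivation:
After WHERE (2 rows):
teams.score | teams.id | teams.name | teams.qty
5 | 4 | hank | 9
30 | 7 | alice | 50
After SELECT (2 rows):
teams.name | teams.score | teams.qty
hank | 5 | 9
alice | 30 | 50
After ORDER BY (2 rows):
teams.name | teams.score | teams.qty
hank | 5 | 9
alice | 30 | 50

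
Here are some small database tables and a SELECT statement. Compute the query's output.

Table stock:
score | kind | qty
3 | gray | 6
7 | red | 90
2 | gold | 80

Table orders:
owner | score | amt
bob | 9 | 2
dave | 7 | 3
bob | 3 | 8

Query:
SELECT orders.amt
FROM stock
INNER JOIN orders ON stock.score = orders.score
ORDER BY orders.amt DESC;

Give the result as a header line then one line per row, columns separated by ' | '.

== RESULT ==
orders.amt
8
3

Derivation:
After JOIN orders (2 rows):
stock.score | stock.kind | stock.qty | orders.owner | orders.score | orders.amt
3 | gray | 6 | bob | 3 | 8
7 | red | 90 | dave | 7 | 3
After SELECT (2 rows):
orders.amt
8
3
After ORDER BY (2 rows):
orders.amt
8
3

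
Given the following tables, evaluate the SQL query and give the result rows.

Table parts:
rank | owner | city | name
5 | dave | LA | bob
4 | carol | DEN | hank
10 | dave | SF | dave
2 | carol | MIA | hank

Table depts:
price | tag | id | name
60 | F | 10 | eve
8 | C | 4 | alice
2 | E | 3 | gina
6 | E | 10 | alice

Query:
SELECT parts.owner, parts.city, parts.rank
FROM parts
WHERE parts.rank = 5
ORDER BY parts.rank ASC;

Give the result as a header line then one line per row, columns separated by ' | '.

After WHERE (1 rows):
parts.rank | parts.owner | parts.city | parts.name
5 | dave | LA | bob
After SELECT (1 rows):
parts.owner | parts.city | parts.rank
dave | LA | 5
After ORDER BY (1 rows):
parts.owner | parts.city | parts.rank
dave | LA | 5

== RESULT ==
parts.owner | parts.city | parts.rank
dave | LA | 5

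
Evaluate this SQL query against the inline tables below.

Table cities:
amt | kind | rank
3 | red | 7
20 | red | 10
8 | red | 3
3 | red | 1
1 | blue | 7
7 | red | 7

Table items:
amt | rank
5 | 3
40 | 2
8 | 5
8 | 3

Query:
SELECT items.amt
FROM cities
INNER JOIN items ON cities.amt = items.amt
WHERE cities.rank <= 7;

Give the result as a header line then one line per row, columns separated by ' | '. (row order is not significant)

== RESULT ==
items.amt
8
8

Derivation:
After JOIN items (2 rows):
cities.amt | cities.kind | cities.rank | items.amt | items.rank
8 | red | 3 | 8 | 5
8 | red | 3 | 8 | 3
After WHERE (2 rows):
cities.amt | cities.kind | cities.rank | items.amt | items.rank
8 | red | 3 | 8 | 5
8 | red | 3 | 8 | 3
After SELECT (2 rows):
items.amt
8
8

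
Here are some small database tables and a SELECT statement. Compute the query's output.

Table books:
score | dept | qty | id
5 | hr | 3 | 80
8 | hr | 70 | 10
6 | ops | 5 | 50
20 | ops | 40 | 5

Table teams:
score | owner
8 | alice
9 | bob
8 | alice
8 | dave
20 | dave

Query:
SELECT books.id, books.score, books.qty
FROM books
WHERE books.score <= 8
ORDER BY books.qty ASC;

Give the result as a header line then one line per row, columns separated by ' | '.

After WHERE (3 rows):
books.score | books.dept | books.qty | books.id
5 | hr | 3 | 80
8 | hr | 70 | 10
6 | ops | 5 | 50
After SELECT (3 rows):
books.id | books.score | books.qty
80 | 5 | 3
10 | 8 | 70
50 | 6 | 5
After ORDER BY (3 rows):
books.id | books.score | books.qty
80 | 5 | 3
50 | 6 | 5
10 | 8 | 70

== RESULT ==
books.id | books.score | books.qty
80 | 5 | 3
50 | 6 | 5
10 | 8 | 70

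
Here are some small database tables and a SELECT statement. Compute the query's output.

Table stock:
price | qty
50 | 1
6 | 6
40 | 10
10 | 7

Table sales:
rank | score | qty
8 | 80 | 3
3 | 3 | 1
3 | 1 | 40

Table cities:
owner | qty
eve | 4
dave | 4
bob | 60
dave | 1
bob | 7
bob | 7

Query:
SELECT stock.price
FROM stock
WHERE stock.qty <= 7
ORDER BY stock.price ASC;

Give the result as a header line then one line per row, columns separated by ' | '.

== RESULT ==
stock.price
6
10
50

Derivation:
After WHERE (3 rows):
stock.price | stock.qty
50 | 1
6 | 6
10 | 7
After SELECT (3 rows):
stock.price
50
6
10
After ORDER BY (3 rows):
stock.price
6
10
50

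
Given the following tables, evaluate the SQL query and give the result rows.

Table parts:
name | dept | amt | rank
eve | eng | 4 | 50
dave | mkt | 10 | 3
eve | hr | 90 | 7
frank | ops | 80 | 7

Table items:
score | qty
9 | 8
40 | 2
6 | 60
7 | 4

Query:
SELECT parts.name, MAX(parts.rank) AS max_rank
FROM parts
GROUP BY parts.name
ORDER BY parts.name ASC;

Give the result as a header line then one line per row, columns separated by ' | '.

== RESULT ==
parts.name | max_rank
dave | 3
eve | 50
frank | 7

Derivation:
After GROUP BY (3 rows):
parts.name | max_rank
eve | 50
dave | 3
frank | 7
After ORDER BY (3 rows):
parts.name | max_rank
dave | 3
eve | 50
frank | 7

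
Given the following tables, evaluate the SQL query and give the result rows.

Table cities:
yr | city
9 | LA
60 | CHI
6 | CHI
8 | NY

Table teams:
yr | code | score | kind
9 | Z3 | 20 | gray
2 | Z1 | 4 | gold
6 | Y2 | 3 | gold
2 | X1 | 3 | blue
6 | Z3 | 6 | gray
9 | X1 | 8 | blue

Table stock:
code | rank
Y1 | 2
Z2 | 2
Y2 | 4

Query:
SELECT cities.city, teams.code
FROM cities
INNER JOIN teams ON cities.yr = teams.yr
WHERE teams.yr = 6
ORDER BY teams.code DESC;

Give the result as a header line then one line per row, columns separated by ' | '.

After JOIN teams (4 rows):
cities.yr | cities.city | teams.yr | teams.code | teams.score | teams.kind
9 | LA | 9 | Z3 | 20 | gray
9 | LA | 9 | X1 | 8 | blue
6 | CHI | 6 | Y2 | 3 | gold
6 | CHI | 6 | Z3 | 6 | gray
After WHERE (2 rows):
cities.yr | cities.city | teams.yr | teams.code | teams.score | teams.kind
6 | CHI | 6 | Y2 | 3 | gold
6 | CHI | 6 | Z3 | 6 | gray
After SELECT (2 rows):
cities.city | teams.code
CHI | Y2
CHI | Z3
After ORDER BY (2 rows):
cities.city | teams.code
CHI | Z3
CHI | Y2

== RESULT ==
cities.city | teams.code
CHI | Z3
CHI | Y2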